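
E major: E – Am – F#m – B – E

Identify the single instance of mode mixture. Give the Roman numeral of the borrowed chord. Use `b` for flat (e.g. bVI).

iv

The diatonic triads in E major are E, F#m, G#m, A, B, C#m, D#dim. E, F#m and B are all diatonic. But Am (A–C–E) is foreign: the diatonic IV on degree 4 is A, whereas Am comes from E minor. It is labeled iv.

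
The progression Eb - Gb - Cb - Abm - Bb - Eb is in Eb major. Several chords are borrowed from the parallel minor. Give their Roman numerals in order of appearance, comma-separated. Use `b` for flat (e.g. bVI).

bIII, bVI, iv

The diatonic triads in Eb major are Eb, Fm, Gm, Ab, Bb, Cm, Ddim. Of the given chords, Eb and Bb are diatonic. Gb (Gb–Bb–Db) doesn't fit — on degree 3 Eb major would have Gm (iii). Gb is the degree-3 chord of Eb minor, so it is the borrowed bIII. But Cb (Cb–Eb–Gb) is foreign: the diatonic vi on degree 6 is Cm, whereas Cb comes from Eb minor. It is labeled bVI. But Abm (Ab–Cb–Eb) is foreign: the diatonic IV on degree 4 is Ab, whereas Abm comes from Eb minor. It is labeled iv.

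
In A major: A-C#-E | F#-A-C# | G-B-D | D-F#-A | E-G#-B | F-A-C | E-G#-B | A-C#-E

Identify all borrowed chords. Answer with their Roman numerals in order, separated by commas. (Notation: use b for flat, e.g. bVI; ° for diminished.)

bVII, bVI

A major has the diatonic set A, Bm, C#m, D, E, F#m, G#dim. Of the given chords, A–C#–E = A, F#–A–C# = F#m, D–F#–A = D and E–G#–B = E are diatonic. But G–B–D is foreign: the diatonic vii° on degree 7 is G#dim, whereas G comes from A minor. It is labeled bVII. But F–A–C is foreign: the diatonic vi on degree 6 is F#m, whereas F comes from A minor. It is labeled bVI.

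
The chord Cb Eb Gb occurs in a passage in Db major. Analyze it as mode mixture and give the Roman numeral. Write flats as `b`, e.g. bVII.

In Db major scale degree 7 is C; Cb is its lowered form, from Db minor. Cb–Eb–Gb is a major chord — the form found in Db minor, not the diatonic vii° (Cdim). Borrowed into Db major it is written bVII.

bVII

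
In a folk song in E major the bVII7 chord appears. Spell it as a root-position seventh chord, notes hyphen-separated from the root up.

The root of bVII7 is the lowered 7th degree: D# becomes D. Stacking thirds in E minor on D gives D–F#–A–C.

D-F#-A-C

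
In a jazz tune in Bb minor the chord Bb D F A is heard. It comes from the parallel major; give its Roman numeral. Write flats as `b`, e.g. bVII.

Imaj7

Bb is scale degree 1 in Bb minor. The diatonic chord on degree 1 would be Bbm (i), but Bb–D–F–A is the major-seventh chord from Bb major. As a borrowed chord it is labeled Imaj7.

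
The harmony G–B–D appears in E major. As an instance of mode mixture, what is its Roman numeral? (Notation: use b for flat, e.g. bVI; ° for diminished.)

bIII

In E major scale degree 3 is G#; G is its lowered form, from E minor. Diatonically E major has G#m (iii) on that degree; G–B–D is instead the major chord native to E minor, so it takes the label bIII.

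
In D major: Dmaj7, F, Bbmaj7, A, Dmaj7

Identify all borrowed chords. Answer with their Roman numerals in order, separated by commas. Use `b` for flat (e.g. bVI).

bIII, bVImaj7

D major has the diatonic set D, Em, F#m, G, A, Bm, C#dim. Dmaj7 and A are both diatonic. F (F–A–C) doesn't fit — on degree 3 D major would have F#m (iii). F is the degree-3 chord of D minor, so it is the borrowed bIII. Bbmaj7 (Bb–D–F–A) is not: scale degree 6 in D major carries Bm (vi). In D minor the chord on that degree is Bbmaj7, so here it functions as bVImaj7, borrowed from the parallel minor.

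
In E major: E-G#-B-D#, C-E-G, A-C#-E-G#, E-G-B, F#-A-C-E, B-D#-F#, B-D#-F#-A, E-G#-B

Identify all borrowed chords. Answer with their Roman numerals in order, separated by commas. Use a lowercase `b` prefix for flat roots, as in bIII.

bVI, i, iiø7

The diatonic triads in E major are E, F#m, G#m, A, B, C#m, D#dim. Of the given chords, E–G#–B–D# = Emaj7, A–C#–E–G# = Amaj7, B–D#–F# = B, B–D#–F#–A = B7 and E–G#–B = E are diatonic. C–E–G is not: scale degree 6 in E major carries C#m (vi). In E minor the chord on that degree is C, so here it functions as bVI, borrowed from the parallel minor. E–G–B is not: scale degree 1 in E major carries E (I). In E minor the chord on that degree is Em, so here it functions as i, borrowed from the parallel minor. F#–A–C–E is not: scale degree 2 in E major carries F#m (ii). In E minor the chord on that degree is F#m7b5, so here it functions as iiø7, borrowed from the parallel minor.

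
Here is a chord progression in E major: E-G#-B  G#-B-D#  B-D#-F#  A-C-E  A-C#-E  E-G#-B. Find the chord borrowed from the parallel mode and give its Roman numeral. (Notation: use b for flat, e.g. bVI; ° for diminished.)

E major has the diatonic set E, F#m, G#m, A, B, C#m, D#dim. Of the given chords, E–G#–B = E, G#–B–D# = G#m, B–D#–F# = B and A–C#–E = A are diatonic. A–C–E doesn't fit — on degree 4 E major would have A (IV). Am is the degree-4 chord of E minor, so it is the borrowed iv.

iv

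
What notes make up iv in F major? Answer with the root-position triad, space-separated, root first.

iv is built on scale degree 4, which is Bb in both F major and its parallel. In F minor the chord on Bb is Bb–Db–F.

Bb Db F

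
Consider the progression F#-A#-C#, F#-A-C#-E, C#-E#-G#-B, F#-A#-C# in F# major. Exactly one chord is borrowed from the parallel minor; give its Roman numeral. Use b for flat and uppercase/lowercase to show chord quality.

i7

The diatonic triads in F# major are F#, G#m, A#m, B, C#, D#m, E#dim. F#–A#–C# = F# and C#–E#–G#–B = C#7 are both diatonic. But F#–A–C#–E is foreign: the diatonic I on degree 1 is F#, whereas F#m7 comes from F# minor. It is labeled i7.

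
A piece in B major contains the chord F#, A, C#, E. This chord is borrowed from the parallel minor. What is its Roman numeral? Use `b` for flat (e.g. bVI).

v7

F# is scale degree 5 in B major. The diatonic chord on degree 5 would be F# (V), but F#–A–C#–E is the minor-seventh chord from B minor. As a borrowed chord it is labeled v7.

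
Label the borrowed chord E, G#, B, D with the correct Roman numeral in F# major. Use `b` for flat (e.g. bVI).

E is the lowered form of scale degree 7 in F# major (the diatonic degree 7 is E#). The diatonic chord on degree 7 would be E#dim (vii°), but E–G#–B–D is the dominant-seventh chord from F# minor. As a borrowed chord it is labeled bVII7.

bVII7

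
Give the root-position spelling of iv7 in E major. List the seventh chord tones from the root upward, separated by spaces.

iv7 is built on scale degree 4, which is A in both E major and its parallel. In E minor the chord on A is A–C–E–G.

A C E G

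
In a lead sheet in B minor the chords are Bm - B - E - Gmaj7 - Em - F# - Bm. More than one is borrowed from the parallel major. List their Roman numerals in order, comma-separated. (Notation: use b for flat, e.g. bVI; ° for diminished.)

B minor has the diatonic set Bm, C#dim, D, Em, F#, G, A (with V from harmonic minor). Bm, Gmaj7, Em and F# all belong to that set. But B (B–D#–F#) is foreign: the diatonic i on degree 1 is Bm, whereas B comes from B major. It is labeled I. E (E–G#–B) is not: scale degree 4 in B minor carries Em (iv). In B major the chord on that degree is E, so here it functions as IV, borrowed from the parallel major.

I, IV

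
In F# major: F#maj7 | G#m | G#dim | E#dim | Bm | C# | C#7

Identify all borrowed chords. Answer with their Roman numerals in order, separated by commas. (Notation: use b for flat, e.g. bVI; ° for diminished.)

In F# major the diatonic chords are F#, G#m, A#m, B, C#, D#m, E#dim. Of the given chords, F#maj7, G#m, E#dim, C# and C#7 are diatonic. But G#dim (G#–B–D) is foreign: the diatonic ii on degree 2 is G#m, whereas G#dim comes from F# minor. It is labeled ii°. But Bm (B–D–F#) is foreign: the diatonic IV on degree 4 is B, whereas Bm comes from F# minor. It is labeled iv.

ii°, iv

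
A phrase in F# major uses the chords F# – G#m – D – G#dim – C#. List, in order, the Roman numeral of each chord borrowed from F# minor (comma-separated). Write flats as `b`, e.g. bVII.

In F# major the diatonic chords are F#, G#m, A#m, B, C#, D#m, E#dim. F#, G#m and C# are all diatonic. D (D–F#–A) is not: scale degree 6 in F# major carries D#m (vi). In F# minor the chord on that degree is D, so here it functions as bVI, borrowed from the parallel minor. But G#dim (G#–B–D) is foreign: the diatonic ii on degree 2 is G#m, whereas G#dim comes from F# minor. It is labeled ii°.

bVI, ii°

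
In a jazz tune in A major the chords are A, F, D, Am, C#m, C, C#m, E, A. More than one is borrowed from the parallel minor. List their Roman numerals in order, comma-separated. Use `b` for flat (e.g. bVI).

bVI, i, bIII

The diatonic triads in A major are A, Bm, C#m, D, E, F#m, G#dim. A, D, C#m and E are all diatonic. F (F–A–C) is not: scale degree 6 in A major carries F#m (vi). In A minor the chord on that degree is F, so here it functions as bVI, borrowed from the parallel minor. But Am (A–C–E) is foreign: the diatonic I on degree 1 is A, whereas Am comes from A minor. It is labeled i. C (C–E–G) doesn't fit — on degree 3 A major would have C#m (iii). C is the degree-3 chord of A minor, so it is the borrowed bIII.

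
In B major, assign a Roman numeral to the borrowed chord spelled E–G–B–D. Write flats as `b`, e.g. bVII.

iv7

The root E is the diatonic 4th degree of B major; the borrowing shows in the chord quality. E–G–B–D is a minor-seventh chord — the form found in B minor, not the diatonic IV (E). Borrowed into B major it is written iv7.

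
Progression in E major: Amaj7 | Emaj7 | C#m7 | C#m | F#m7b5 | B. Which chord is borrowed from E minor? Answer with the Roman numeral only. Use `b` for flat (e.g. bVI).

E major has the diatonic set E, F#m, G#m, A, B, C#m, D#dim. Amaj7, Emaj7, C#m7, C#m and B all belong to that set. F#m7b5 (F#–A–C–E) is not: scale degree 2 in E major carries F#m (ii). In E minor the chord on that degree is F#m7b5, so here it functions as iiø7, borrowed from the parallel minor.

iiø7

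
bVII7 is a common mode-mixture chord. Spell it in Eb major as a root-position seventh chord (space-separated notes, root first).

Db F Ab Cb

The root of bVII7 is the lowered 7th degree: D becomes Db. Building the dominant-seventh chord from the parallel minor on Db: Db–F–Ab–Cb.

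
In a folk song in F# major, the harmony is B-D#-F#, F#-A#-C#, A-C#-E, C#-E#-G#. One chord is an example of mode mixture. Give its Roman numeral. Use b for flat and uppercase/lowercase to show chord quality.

bIII

In F# major the diatonic chords are F#, G#m, A#m, B, C#, D#m, E#dim. B–D#–F# = B, F#–A#–C# = F# and C#–E#–G# = C# all belong to that set. A–C#–E doesn't fit — on degree 3 F# major would have A#m (iii). A is the degree-3 chord of F# minor, so it is the borrowed bIII.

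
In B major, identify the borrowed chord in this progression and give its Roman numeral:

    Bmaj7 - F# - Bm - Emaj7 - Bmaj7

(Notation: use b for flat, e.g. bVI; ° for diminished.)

i

The diatonic triads in B major are B, C#m, D#m, E, F#, G#m, A#dim. Bmaj7, F# and Emaj7 all belong to that set. But Bm (B–D–F#) is foreign: the diatonic I on degree 1 is B, whereas Bm comes from B minor. It is labeled i.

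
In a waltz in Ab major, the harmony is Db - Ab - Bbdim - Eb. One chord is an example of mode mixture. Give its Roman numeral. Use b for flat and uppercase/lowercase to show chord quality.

ii°

Ab major has the diatonic set Ab, Bbm, Cm, Db, Eb, Fm, Gdim. Of the given chords, Db, Ab and Eb are diatonic. Bbdim (Bb–Db–Fb) doesn't fit — on degree 2 Ab major would have Bbm (ii). Bbdim is the degree-2 chord of Ab minor, so it is the borrowed ii°.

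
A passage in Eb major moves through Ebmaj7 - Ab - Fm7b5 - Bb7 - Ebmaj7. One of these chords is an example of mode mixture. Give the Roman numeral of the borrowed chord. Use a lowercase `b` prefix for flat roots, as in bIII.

Eb major has the diatonic set Eb, Fm, Gm, Ab, Bb, Cm, Ddim. Ebmaj7, Ab and Bb7 are all diatonic. Fm7b5 (F–Ab–Cb–Eb) is not: scale degree 2 in Eb major carries Fm (ii). In Eb minor the chord on that degree is Fm7b5, so here it functions as iiø7, borrowed from the parallel minor.

iiø7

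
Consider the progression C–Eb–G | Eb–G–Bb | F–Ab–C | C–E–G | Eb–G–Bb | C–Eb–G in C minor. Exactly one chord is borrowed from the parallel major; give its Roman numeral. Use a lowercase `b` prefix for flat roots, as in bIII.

I

The diatonic triads in C minor (with V from harmonic minor) are Cm, Ddim, Eb, Fm, G, Ab, Bb. Of the given chords, C–Eb–G = Cm, Eb–G–Bb = Eb and F–Ab–C = Fm are diatonic. But C–E–G is foreign: the diatonic i on degree 1 is Cm, whereas C comes from C major. It is labeled I.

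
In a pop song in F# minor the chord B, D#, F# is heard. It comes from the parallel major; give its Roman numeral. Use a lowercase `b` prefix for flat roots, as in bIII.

The root B is the diatonic 4th degree of F# minor; the borrowing shows in the chord quality. The diatonic chord on degree 4 would be Bm (iv), but B–D#–F# is the major chord from F# major. As a borrowed chord it is labeled IV.

IV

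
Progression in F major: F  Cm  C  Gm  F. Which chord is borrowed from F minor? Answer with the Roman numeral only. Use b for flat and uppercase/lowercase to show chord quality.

v

F major has the diatonic set F, Gm, Am, Bb, C, Dm, Edim. F, C and Gm are all diatonic. But Cm (C–Eb–G) is foreign: the diatonic V on degree 5 is C, whereas Cm comes from F minor. It is labeled v.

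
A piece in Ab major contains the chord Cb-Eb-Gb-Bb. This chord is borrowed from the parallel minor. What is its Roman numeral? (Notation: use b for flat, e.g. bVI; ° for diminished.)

The root Cb is the lowered 3rd scale degree — diatonically Ab major has C there. Cb–Eb–Gb–Bb is a major-seventh chord — the form found in Ab minor, not the diatonic iii (Cm). Borrowed into Ab major it is written bIIImaj7.

bIIImaj7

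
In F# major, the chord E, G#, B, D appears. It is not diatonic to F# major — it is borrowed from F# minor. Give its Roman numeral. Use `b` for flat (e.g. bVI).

In F# major scale degree 7 is E#; E is its lowered form, from F# minor. Diatonically F# major has E#dim (vii°) on that degree; E–G#–B–D is instead the dominant-seventh chord native to F# minor, so it takes the label bVII7.

bVII7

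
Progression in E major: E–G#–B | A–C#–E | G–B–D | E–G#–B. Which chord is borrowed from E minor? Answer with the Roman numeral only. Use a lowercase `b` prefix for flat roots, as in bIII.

bIII

E major has the diatonic set E, F#m, G#m, A, B, C#m, D#dim. Of the given chords, E–G#–B = E and A–C#–E = A are diatonic. G–B–D doesn't fit — on degree 3 E major would have G#m (iii). G is the degree-3 chord of E minor, so it is the borrowed bIII.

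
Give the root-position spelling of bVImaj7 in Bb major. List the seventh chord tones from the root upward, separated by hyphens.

Scale degree 6 in Bb major is G. bVImaj7 uses the lowered form, Gb, taken from Bb minor. Building the major-seventh chord from the parallel minor on Gb: Gb–Bb–Db–F.

Gb-Bb-Db-F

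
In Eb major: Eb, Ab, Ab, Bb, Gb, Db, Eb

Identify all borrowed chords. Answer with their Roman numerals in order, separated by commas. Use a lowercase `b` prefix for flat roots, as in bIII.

The diatonic triads in Eb major are Eb, Fm, Gm, Ab, Bb, Cm, Ddim. Eb, Ab and Bb all belong to that set. But Gb (Gb–Bb–Db) is foreign: the diatonic iii on degree 3 is Gm, whereas Gb comes from Eb minor. It is labeled bIII. Db (Db–F–Ab) doesn't fit — on degree 7 Eb major would have Ddim (vii°). Db is the degree-7 chord of Eb minor, so it is the borrowed bVII.

bIII, bVII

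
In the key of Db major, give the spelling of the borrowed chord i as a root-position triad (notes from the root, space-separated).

Db Fb Ab

The root, Db, is scale degree 1 — the same note in Db major and Db minor; only the chord quality changes. Building the minor chord from the parallel minor on Db: Db–Fb–Ab.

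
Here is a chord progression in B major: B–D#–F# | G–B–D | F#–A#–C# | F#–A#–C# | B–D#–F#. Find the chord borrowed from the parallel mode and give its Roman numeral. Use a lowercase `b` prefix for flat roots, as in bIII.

The diatonic triads in B major are B, C#m, D#m, E, F#, G#m, A#dim. B–D#–F# = B and F#–A#–C# = F# are both diatonic. G–B–D doesn't fit — on degree 6 B major would have G#m (vi). G is the degree-6 chord of B minor, so it is the borrowed bVI.

bVI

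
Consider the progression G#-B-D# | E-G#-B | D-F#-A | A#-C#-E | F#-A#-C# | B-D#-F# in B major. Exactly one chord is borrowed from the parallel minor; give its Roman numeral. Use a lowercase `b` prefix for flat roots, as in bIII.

bIII

In B major the diatonic chords are B, C#m, D#m, E, F#, G#m, A#dim. G#–B–D# = G#m, E–G#–B = E, A#–C#–E = A#dim, F#–A#–C# = F# and B–D#–F# = B all belong to that set. But D–F#–A is foreign: the diatonic iii on degree 3 is D#m, whereas D comes from B minor. It is labeled bIII.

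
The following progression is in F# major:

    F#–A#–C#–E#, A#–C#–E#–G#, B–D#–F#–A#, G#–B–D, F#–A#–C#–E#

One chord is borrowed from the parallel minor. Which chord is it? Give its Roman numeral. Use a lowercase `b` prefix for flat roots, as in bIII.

ii°

The diatonic triads in F# major are F#, G#m, A#m, B, C#, D#m, E#dim. Of the given chords, F#–A#–C#–E# = F#maj7, A#–C#–E#–G# = A#m7 and B–D#–F#–A# = Bmaj7 are diatonic. G#–B–D doesn't fit — on degree 2 F# major would have G#m (ii). G#dim is the degree-2 chord of F# minor, so it is the borrowed ii°.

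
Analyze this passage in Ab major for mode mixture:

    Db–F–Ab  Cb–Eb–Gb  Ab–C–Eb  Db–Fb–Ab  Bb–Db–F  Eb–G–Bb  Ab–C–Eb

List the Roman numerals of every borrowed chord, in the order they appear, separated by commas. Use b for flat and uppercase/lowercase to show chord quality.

Ab major has the diatonic set Ab, Bbm, Cm, Db, Eb, Fm, Gdim. Db–F–Ab = Db, Ab–C–Eb = Ab, Bb–Db–F = Bbm and Eb–G–Bb = Eb all belong to that set. But Cb–Eb–Gb is foreign: the diatonic iii on degree 3 is Cm, whereas Cb comes from Ab minor. It is labeled bIII. Db–Fb–Ab doesn't fit — on degree 4 Ab major would have Db (IV). Dbm is the degree-4 chord of Ab minor, so it is the borrowed iv.

bIII, iv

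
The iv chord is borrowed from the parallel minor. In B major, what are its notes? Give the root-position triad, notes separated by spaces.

The root, E, is scale degree 4 — the same note in B major and B minor; only the chord quality changes. Building the minor chord from the parallel minor on E: E–G–B.

E G B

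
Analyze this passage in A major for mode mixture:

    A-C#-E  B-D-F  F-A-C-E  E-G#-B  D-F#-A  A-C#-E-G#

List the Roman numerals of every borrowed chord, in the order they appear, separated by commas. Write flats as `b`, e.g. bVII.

ii°, bVImaj7

In A major the diatonic chords are A, Bm, C#m, D, E, F#m, G#dim. Of the given chords, A–C#–E = A, E–G#–B = E, D–F#–A = D and A–C#–E–G# = Amaj7 are diatonic. B–D–F is not: scale degree 2 in A major carries Bm (ii). In A minor the chord on that degree is Bdim, so here it functions as ii°, borrowed from the parallel minor. F–A–C–E is not: scale degree 6 in A major carries F#m (vi). In A minor the chord on that degree is Fmaj7, so here it functions as bVImaj7, borrowed from the parallel minor.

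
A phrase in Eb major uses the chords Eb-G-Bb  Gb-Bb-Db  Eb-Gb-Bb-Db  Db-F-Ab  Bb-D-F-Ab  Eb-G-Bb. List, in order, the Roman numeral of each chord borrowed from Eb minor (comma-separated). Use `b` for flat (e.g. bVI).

Eb major has the diatonic set Eb, Fm, Gm, Ab, Bb, Cm, Ddim. Eb–G–Bb = Eb and Bb–D–F–Ab = Bb7 both belong to that set. Gb–Bb–Db is not: scale degree 3 in Eb major carries Gm (iii). In Eb minor the chord on that degree is Gb, so here it functions as bIII, borrowed from the parallel minor. Eb–Gb–Bb–Db is not: scale degree 1 in Eb major carries Eb (I). In Eb minor the chord on that degree is Ebm7, so here it functions as i7, borrowed from the parallel minor. Db–F–Ab doesn't fit — on degree 7 Eb major would have Ddim (vii°). Db is the degree-7 chord of Eb minor, so it is the borrowed bVII.

bIII, i7, bVII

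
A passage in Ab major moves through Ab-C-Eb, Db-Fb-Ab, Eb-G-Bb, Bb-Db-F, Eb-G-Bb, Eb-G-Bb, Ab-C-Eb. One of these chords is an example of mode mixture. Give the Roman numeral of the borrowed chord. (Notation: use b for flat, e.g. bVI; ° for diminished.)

Ab major has the diatonic set Ab, Bbm, Cm, Db, Eb, Fm, Gdim. Ab–C–Eb = Ab, Eb–G–Bb = Eb and Bb–Db–F = Bbm are all diatonic. Db–Fb–Ab doesn't fit — on degree 4 Ab major would have Db (IV). Dbm is the degree-4 chord of Ab minor, so it is the borrowed iv.

iv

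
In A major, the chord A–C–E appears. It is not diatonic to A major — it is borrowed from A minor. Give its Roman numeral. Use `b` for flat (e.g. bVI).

i

A is scale degree 1 in A major. The diatonic chord on degree 1 would be A (I), but A–C–E is the minor chord from A minor. As a borrowed chord it is labeled i.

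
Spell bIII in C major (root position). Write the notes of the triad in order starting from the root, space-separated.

Eb G Bb

bIII is built on the lowered scale degree 3. In C major degree 3 is E; lowered it becomes Eb. Building the major chord from the parallel minor on Eb: Eb–G–Bb.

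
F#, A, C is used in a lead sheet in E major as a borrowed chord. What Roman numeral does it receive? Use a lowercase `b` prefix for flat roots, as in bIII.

The root F# is the diatonic 2nd degree of E major; the borrowing shows in the chord quality. F#–A–C is a diminished chord — the form found in E minor, not the diatonic ii (F#m). Borrowed into E major it is written ii°.

ii°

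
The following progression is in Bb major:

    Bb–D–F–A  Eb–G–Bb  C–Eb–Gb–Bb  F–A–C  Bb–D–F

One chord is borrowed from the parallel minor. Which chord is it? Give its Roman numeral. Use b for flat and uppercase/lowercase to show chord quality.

Bb major has the diatonic set Bb, Cm, Dm, Eb, F, Gm, Adim. Of the given chords, Bb–D–F–A = Bbmaj7, Eb–G–Bb = Eb, F–A–C = F and Bb–D–F = Bb are diatonic. But C–Eb–Gb–Bb is foreign: the diatonic ii on degree 2 is Cm, whereas Cm7b5 comes from Bb minor. It is labeled iiø7.

iiø7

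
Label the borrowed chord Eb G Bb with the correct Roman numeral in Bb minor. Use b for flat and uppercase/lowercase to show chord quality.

Eb is scale degree 4 in Bb minor. Diatonically Bb minor has Ebm (iv) on that degree; Eb–G–Bb is instead the major chord native to Bb major, so it takes the label IV.

IV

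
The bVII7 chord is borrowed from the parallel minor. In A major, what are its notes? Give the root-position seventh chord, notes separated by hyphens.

G-B-D-F

bVII7 is built on the lowered scale degree 7. In A major degree 7 is G#; lowered it becomes G. Stacking thirds in A minor on G gives G–B–D–F.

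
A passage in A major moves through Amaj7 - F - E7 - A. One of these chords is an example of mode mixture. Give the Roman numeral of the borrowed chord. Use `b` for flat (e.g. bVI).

bVI

The diatonic triads in A major are A, Bm, C#m, D, E, F#m, G#dim. Of the given chords, Amaj7, E7 and A are diatonic. F (F–A–C) doesn't fit — on degree 6 A major would have F#m (vi). F is the degree-6 chord of A minor, so it is the borrowed bVI.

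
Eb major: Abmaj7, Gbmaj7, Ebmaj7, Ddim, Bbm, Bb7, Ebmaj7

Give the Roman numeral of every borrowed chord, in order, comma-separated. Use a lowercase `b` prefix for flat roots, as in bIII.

Eb major has the diatonic set Eb, Fm, Gm, Ab, Bb, Cm, Ddim. Abmaj7, Ebmaj7, Ddim and Bb7 are all diatonic. But Gbmaj7 (Gb–Bb–Db–F) is foreign: the diatonic iii on degree 3 is Gm, whereas Gbmaj7 comes from Eb minor. It is labeled bIIImaj7. Bbm (Bb–Db–F) is not: scale degree 5 in Eb major carries Bb (V). In Eb minor the chord on that degree is Bbm, so here it functions as v, borrowed from the parallel minor.

bIIImaj7, v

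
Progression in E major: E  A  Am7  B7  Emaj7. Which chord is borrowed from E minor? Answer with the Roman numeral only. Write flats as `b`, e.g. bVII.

iv7

The diatonic triads in E major are E, F#m, G#m, A, B, C#m, D#dim. E, A, B7 and Emaj7 all belong to that set. But Am7 (A–C–E–G) is foreign: the diatonic IV on degree 4 is A, whereas Am7 comes from E minor. It is labeled iv7.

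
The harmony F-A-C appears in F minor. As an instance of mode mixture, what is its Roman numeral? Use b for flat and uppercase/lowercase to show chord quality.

The root F is the diatonic 1st degree of F minor; the borrowing shows in the chord quality. F–A–C is a major chord — the form found in F major, not the diatonic i (Fm). Borrowed into F minor it is written I.

I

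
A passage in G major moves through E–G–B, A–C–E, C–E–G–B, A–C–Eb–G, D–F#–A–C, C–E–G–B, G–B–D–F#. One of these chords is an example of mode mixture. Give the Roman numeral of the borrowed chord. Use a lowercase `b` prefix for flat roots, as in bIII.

In G major the diatonic chords are G, Am, Bm, C, D, Em, F#dim. E–G–B = Em, A–C–E = Am, C–E–G–B = Cmaj7, D–F#–A–C = D7 and G–B–D–F# = Gmaj7 are all diatonic. A–C–Eb–G doesn't fit — on degree 2 G major would have Am (ii). Am7b5 is the degree-2 chord of G minor, so it is the borrowed iiø7.

iiø7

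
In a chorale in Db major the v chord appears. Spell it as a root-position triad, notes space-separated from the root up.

v is built on scale degree 5, which is Ab in both Db major and its parallel. In Db minor the chord on Ab is Ab–Cb–Eb.

Ab Cb Eb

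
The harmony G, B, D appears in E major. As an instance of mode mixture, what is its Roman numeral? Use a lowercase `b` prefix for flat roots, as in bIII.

In E major scale degree 3 is G#; G is its lowered form, from E minor. The diatonic chord on degree 3 would be G#m (iii), but G–B–D is the major chord from E minor. As a borrowed chord it is labeled bIII.

bIII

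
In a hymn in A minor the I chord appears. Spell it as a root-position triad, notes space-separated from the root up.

A C# E

The root, A, is scale degree 1 — the same note in A minor and A major; only the chord quality changes. Stacking thirds in A major on A gives A–C#–E.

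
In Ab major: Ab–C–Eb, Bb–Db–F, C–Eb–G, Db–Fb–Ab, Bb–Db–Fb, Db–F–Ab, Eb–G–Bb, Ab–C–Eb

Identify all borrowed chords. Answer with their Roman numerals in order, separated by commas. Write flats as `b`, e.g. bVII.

The diatonic triads in Ab major are Ab, Bbm, Cm, Db, Eb, Fm, Gdim. Ab–C–Eb = Ab, Bb–Db–F = Bbm, C–Eb–G = Cm, Db–F–Ab = Db and Eb–G–Bb = Eb are all diatonic. Db–Fb–Ab is not: scale degree 4 in Ab major carries Db (IV). In Ab minor the chord on that degree is Dbm, so here it functions as iv, borrowed from the parallel minor. Bb–Db–Fb is not: scale degree 2 in Ab major carries Bbm (ii). In Ab minor the chord on that degree is Bbdim, so here it functions as ii°, borrowed from the parallel minor.

iv, ii°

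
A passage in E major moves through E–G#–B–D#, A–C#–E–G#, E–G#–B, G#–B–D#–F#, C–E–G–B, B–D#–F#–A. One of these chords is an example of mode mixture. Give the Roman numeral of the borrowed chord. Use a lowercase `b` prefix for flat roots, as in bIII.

bVImaj7

E major has the diatonic set E, F#m, G#m, A, B, C#m, D#dim. E–G#–B–D# = Emaj7, A–C#–E–G# = Amaj7, E–G#–B = E, G#–B–D#–F# = G#m7 and B–D#–F#–A = B7 all belong to that set. C–E–G–B doesn't fit — on degree 6 E major would have C#m (vi). Cmaj7 is the degree-6 chord of E minor, so it is the borrowed bVImaj7.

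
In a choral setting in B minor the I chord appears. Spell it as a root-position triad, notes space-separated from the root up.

B D# F#

The root, B, is scale degree 1 — the same note in B minor and B major; only the chord quality changes. Stacking thirds in B major on B gives B–D#–F#.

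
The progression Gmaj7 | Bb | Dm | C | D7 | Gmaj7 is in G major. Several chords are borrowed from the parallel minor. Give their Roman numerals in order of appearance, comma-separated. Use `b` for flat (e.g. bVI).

bIII, v

G major has the diatonic set G, Am, Bm, C, D, Em, F#dim. Gmaj7, C and D7 are all diatonic. Bb (Bb–D–F) is not: scale degree 3 in G major carries Bm (iii). In G minor the chord on that degree is Bb, so here it functions as bIII, borrowed from the parallel minor. Dm (D–F–A) doesn't fit — on degree 5 G major would have D (V). Dm is the degree-5 chord of G minor, so it is the borrowed v.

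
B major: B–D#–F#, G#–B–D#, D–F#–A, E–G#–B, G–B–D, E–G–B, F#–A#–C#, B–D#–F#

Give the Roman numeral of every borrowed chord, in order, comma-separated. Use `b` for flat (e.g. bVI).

bIII, bVI, iv

In B major the diatonic chords are B, C#m, D#m, E, F#, G#m, A#dim. Of the given chords, B–D#–F# = B, G#–B–D# = G#m, E–G#–B = E and F#–A#–C# = F# are diatonic. D–F#–A is not: scale degree 3 in B major carries D#m (iii). In B minor the chord on that degree is D, so here it functions as bIII, borrowed from the parallel minor. G–B–D is not: scale degree 6 in B major carries G#m (vi). In B minor the chord on that degree is G, so here it functions as bVI, borrowed from the parallel minor. But E–G–B is foreign: the diatonic IV on degree 4 is E, whereas Em comes from B minor. It is labeled iv.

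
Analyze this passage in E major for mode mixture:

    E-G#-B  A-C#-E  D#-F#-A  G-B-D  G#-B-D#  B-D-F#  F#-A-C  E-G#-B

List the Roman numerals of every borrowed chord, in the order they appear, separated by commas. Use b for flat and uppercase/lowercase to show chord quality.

E major has the diatonic set E, F#m, G#m, A, B, C#m, D#dim. E–G#–B = E, A–C#–E = A, D#–F#–A = D#dim and G#–B–D# = G#m all belong to that set. But G–B–D is foreign: the diatonic iii on degree 3 is G#m, whereas G comes from E minor. It is labeled bIII. B–D–F# doesn't fit — on degree 5 E major would have B (V). Bm is the degree-5 chord of E minor, so it is the borrowed v. But F#–A–C is foreign: the diatonic ii on degree 2 is F#m, whereas F#dim comes from E minor. It is labeled ii°.

bIII, v, ii°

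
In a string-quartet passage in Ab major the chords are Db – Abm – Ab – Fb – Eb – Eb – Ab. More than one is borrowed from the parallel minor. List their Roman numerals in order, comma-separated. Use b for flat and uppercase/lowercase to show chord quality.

In Ab major the diatonic chords are Ab, Bbm, Cm, Db, Eb, Fm, Gdim. Db, Ab and Eb are all diatonic. Abm (Ab–Cb–Eb) doesn't fit — on degree 1 Ab major would have Ab (I). Abm is the degree-1 chord of Ab minor, so it is the borrowed i. Fb (Fb–Ab–Cb) doesn't fit — on degree 6 Ab major would have Fm (vi). Fb is the degree-6 chord of Ab minor, so it is the borrowed bVI.

i, bVI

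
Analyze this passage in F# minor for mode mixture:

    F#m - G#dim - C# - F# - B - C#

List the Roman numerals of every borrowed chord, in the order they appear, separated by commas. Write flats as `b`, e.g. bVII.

I, IV

In F# minor (with V from harmonic minor) the diatonic chords are F#m, G#dim, A, Bm, C#, D, E. F#m, G#dim and C# are all diatonic. F# (F#–A#–C#) is not: scale degree 1 in F# minor carries F#m (i). In F# major the chord on that degree is F#, so here it functions as I, borrowed from the parallel major. B (B–D#–F#) is not: scale degree 4 in F# minor carries Bm (iv). In F# major the chord on that degree is B, so here it functions as IV, borrowed from the parallel major.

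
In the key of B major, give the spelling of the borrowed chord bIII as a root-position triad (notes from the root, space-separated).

The root of bIII is the lowered 3rd degree: D# becomes D. Building the major chord from the parallel minor on D: D–F#–A.

D F# A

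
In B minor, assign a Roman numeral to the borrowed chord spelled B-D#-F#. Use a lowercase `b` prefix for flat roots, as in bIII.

I

The root B is the diatonic 1st degree of B minor; the borrowing shows in the chord quality. B–D#–F# is a major chord — the form found in B major, not the diatonic i (Bm). Borrowed into B minor it is written I.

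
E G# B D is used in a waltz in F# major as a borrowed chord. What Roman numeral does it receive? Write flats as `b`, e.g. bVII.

E is the lowered form of scale degree 7 in F# major (the diatonic degree 7 is E#). E–G#–B–D is a dominant-seventh chord — the form found in F# minor, not the diatonic vii° (E#dim). Borrowed into F# major it is written bVII7.

bVII7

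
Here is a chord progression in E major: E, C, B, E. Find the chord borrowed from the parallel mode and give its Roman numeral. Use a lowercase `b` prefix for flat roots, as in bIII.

bVI

In E major the diatonic chords are E, F#m, G#m, A, B, C#m, D#dim. E and B both belong to that set. C (C–E–G) doesn't fit — on degree 6 E major would have C#m (vi). C is the degree-6 chord of E minor, so it is the borrowed bVI.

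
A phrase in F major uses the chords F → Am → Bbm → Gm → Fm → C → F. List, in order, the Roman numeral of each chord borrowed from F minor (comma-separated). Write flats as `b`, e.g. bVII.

iv, i

F major has the diatonic set F, Gm, Am, Bb, C, Dm, Edim. Of the given chords, F, Am, Gm and C are diatonic. Bbm (Bb–Db–F) doesn't fit — on degree 4 F major would have Bb (IV). Bbm is the degree-4 chord of F minor, so it is the borrowed iv. Fm (F–Ab–C) doesn't fit — on degree 1 F major would have F (I). Fm is the degree-1 chord of F minor, so it is the borrowed i.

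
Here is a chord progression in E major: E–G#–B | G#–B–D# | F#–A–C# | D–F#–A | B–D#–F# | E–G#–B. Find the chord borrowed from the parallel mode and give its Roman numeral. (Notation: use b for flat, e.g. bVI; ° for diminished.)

bVII

In E major the diatonic chords are E, F#m, G#m, A, B, C#m, D#dim. E–G#–B = E, G#–B–D# = G#m, F#–A–C# = F#m and B–D#–F# = B all belong to that set. D–F#–A doesn't fit — on degree 7 E major would have D#dim (vii°). D is the degree-7 chord of E minor, so it is the borrowed bVII.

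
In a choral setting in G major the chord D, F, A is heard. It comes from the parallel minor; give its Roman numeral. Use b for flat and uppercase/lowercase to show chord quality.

The root D is the diatonic 5th degree of G major; the borrowing shows in the chord quality. D–F–A is a minor chord — the form found in G minor, not the diatonic V (D). Borrowed into G major it is written v.

v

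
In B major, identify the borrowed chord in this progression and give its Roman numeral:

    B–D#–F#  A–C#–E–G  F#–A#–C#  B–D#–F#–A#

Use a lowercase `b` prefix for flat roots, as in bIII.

The diatonic triads in B major are B, C#m, D#m, E, F#, G#m, A#dim. B–D#–F# = B, F#–A#–C# = F# and B–D#–F#–A# = Bmaj7 are all diatonic. A–C#–E–G doesn't fit — on degree 7 B major would have A#dim (vii°). A7 is the degree-7 chord of B minor, so it is the borrowed bVII7.

bVII7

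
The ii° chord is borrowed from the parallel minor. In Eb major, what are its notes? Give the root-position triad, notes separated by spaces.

The root, F, is scale degree 2 — the same note in Eb major and Eb minor; only the chord quality changes. Building the diminished chord from the parallel minor on F: F–Ab–Cb.

F Ab Cb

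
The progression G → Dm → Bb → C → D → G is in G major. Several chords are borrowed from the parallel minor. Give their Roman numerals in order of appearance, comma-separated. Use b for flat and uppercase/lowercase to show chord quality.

v, bIII

In G major the diatonic chords are G, Am, Bm, C, D, Em, F#dim. G, C and D all belong to that set. Dm (D–F–A) is not: scale degree 5 in G major carries D (V). In G minor the chord on that degree is Dm, so here it functions as v, borrowed from the parallel minor. Bb (Bb–D–F) doesn't fit — on degree 3 G major would have Bm (iii). Bb is the degree-3 chord of G minor, so it is the borrowed bIII.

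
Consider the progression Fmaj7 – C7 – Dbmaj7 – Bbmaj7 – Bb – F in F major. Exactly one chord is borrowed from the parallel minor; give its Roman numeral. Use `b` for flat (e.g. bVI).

F major has the diatonic set F, Gm, Am, Bb, C, Dm, Edim. Of the given chords, Fmaj7, C7, Bbmaj7, Bb and F are diatonic. Dbmaj7 (Db–F–Ab–C) doesn't fit — on degree 6 F major would have Dm (vi). Dbmaj7 is the degree-6 chord of F minor, so it is the borrowed bVImaj7.

bVImaj7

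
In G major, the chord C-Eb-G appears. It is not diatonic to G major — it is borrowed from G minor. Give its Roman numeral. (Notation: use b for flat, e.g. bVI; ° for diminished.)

iv

C is scale degree 4 in G major. The diatonic chord on degree 4 would be C (IV), but C–Eb–G is the minor chord from G minor. As a borrowed chord it is labeled iv.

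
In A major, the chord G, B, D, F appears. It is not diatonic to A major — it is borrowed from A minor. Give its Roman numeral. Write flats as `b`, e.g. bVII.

In A major scale degree 7 is G#; G is its lowered form, from A minor. G–B–D–F is a dominant-seventh chord — the form found in A minor, not the diatonic vii° (G#dim). Borrowed into A major it is written bVII7.

bVII7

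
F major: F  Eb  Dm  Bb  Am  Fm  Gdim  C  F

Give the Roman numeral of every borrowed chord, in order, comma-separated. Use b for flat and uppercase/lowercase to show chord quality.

bVII, i, ii°

The diatonic triads in F major are F, Gm, Am, Bb, C, Dm, Edim. Of the given chords, F, Dm, Bb, Am and C are diatonic. Eb (Eb–G–Bb) doesn't fit — on degree 7 F major would have Edim (vii°). Eb is the degree-7 chord of F minor, so it is the borrowed bVII. But Fm (F–Ab–C) is foreign: the diatonic I on degree 1 is F, whereas Fm comes from F minor. It is labeled i. But Gdim (G–Bb–Db) is foreign: the diatonic ii on degree 2 is Gm, whereas Gdim comes from F minor. It is labeled ii°.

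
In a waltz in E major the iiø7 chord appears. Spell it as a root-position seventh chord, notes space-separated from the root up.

F# A C E

The root, F#, is scale degree 2 — the same note in E major and E minor; only the chord quality changes. Building the half-diminished-seventh chord from the parallel minor on F#: F#–A–C–E.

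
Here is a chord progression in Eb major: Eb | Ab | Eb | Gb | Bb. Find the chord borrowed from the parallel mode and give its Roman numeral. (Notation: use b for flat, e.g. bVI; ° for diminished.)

bIII

Eb major has the diatonic set Eb, Fm, Gm, Ab, Bb, Cm, Ddim. Of the given chords, Eb, Ab and Bb are diatonic. But Gb (Gb–Bb–Db) is foreign: the diatonic iii on degree 3 is Gm, whereas Gb comes from Eb minor. It is labeled bIII.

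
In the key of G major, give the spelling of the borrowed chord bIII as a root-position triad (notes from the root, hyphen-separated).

The root of bIII is the lowered 3rd degree: B becomes Bb. In G minor the chord on Bb is Bb–D–F.

Bb-D-F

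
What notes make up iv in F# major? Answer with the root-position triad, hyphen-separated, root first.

B-D-F#

The root, B, is scale degree 4 — the same note in F# major and F# minor; only the chord quality changes. Stacking thirds in F# minor on B gives B–D–F#.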